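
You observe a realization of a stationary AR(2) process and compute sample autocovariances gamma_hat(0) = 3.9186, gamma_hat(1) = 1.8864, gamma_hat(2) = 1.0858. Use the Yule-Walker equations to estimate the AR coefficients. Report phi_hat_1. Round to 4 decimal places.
\hat\phi_{1} = 0.4530

The Yule-Walker equations for an AR(p) process read, in matrix form,
  Gamma_p phi = r_p,   with   (Gamma_p)_{ij} = gamma(|i - j|),
                       (r_p)_i = gamma(i),   i,j = 1..p.
Substitute the sample gammas (Toeplitz matrix and right-hand side of size 2):
  Gamma_p = [[3.9186, 1.8864], [1.8864, 3.9186]]
  r_p     = [1.8864, 1.0858]
Written out:
  3.9186 phi_1 + 1.8864 phi_2 = 1.8864
  1.8864 phi_1 + 3.9186 phi_2 = 1.0858
Solve by Cramer's rule:
  det = gamma(0)^2 - gamma(1)^2 = (3.9186)^2 - (1.8864)^2 = 15.35542596 - 3.55850496 = 11.796921
  phi_hat_1 = [gamma(1) gamma(0) - gamma(1) gamma(2)] / det = [(1.8864)(3.9186) - (1.8864)(1.0858)] / 11.796921 = 5.34379392 / 11.796921 = 0.453
  phi_hat_2 = [gamma(0) gamma(2) - gamma(1)^2] / det = [(3.9186)(1.0858) - (1.8864)^2] / 11.796921 = 0.69631092 / 11.796921 = 0.059
So phi_hat = [0.4530, 0.0590].
Therefore phi_hat_1 = 0.4530.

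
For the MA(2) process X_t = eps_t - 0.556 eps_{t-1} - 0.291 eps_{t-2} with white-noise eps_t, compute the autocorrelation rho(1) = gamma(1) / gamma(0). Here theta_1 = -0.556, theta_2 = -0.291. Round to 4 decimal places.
\rho(1) = -0.2828

For an MA(q) process with theta_0 = 1, the autocovariance is
  gamma(k) = sigma^2 * sum_{i=0..q-k} theta_i * theta_{i+k},
and rho(k) = gamma(k) / gamma(0). Sigma^2 cancels.
  numerator   = (1)*(-0.556) + (-0.556)*(-0.291) = -0.394204.
  denominator = (1)^2 + (-0.556)^2 + (-0.291)^2 = 1.393817.
  rho(1) = -0.394204 / 1.393817 = -0.2828.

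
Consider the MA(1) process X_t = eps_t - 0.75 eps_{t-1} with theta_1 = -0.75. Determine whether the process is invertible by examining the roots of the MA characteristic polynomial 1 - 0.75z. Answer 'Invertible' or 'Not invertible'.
\text{Invertible}

The MA(q) characteristic polynomial is P(z) = 1 - 0.75z.
Invertibility requires all roots to lie outside the unit circle, i.e. |z| > 1 for every root.
This is linear in z: 1 + (-0.75) z = 0  =>  z = -1/(-0.75) = 1.333333,  |z| = 1.333333.
Moduli of all roots: 1.3333.
All moduli strictly greater than 1? Yes.
Verdict: Invertible.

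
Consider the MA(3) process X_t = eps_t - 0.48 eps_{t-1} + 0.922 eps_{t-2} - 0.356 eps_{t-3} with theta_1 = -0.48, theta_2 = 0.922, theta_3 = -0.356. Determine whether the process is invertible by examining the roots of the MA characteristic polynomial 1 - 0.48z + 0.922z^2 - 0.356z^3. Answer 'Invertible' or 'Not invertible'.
\text{Invertible}

The MA(q) characteristic polynomial is P(z) = 1 - 0.48z + 0.922z^2 - 0.356z^3.
Invertibility requires all roots to lie outside the unit circle, i.e. |z| > 1 for every root.
Degree 3: look for a simple real root z0 first, then factor out (1 - z/z0) and solve the remaining quadratic.
Testing z0 = 2.5: P(2.5) = 1 + (-0.48)(2.5) + (0.922)(2.5)^2 + (-0.356)(2.5)^3
  = 1 + (-1.2) + (5.7625) + (-5.5625) = 0.  So z_0 = 2.5 is a root, |z_0| = 2.5.
Divide out the factor (1 - 0.4 z) = (1 - z/z0) (since 1/z0 = 0.4):
  P(z) = (1 - 0.4 z)(1 + (-0.08) z + (0.89) z^2)
  [check: z-coef -0.08 - (0.4) = -0.48; z^2-coef 0.89 - (0.4)(-0.08) = 0.922; z^3-coef -(0.4)(0.89) = -0.356.]
Remaining roots from the quadratic factor 1 + (-0.08) z + (0.89) z^2:
  Set 1 + (-0.08) z + (0.89) z^2 = 0, i.e. a z^2 + b z + c = 0 with a = 0.89, b = -0.08, c = 1.
  Discriminant D = b^2 - 4ac = (-0.08)^2 - 4*(0.89)*1 = 0.0064 - (3.56) = -3.5536.
  D < 0, so the roots are the complex-conjugate pair z = (-b +/- i sqrt(-D)) / (2a) = 0.0449 +/- 1.059i.
  For a conjugate pair |z|^2 = z * conj(z) = (product of roots) = c/a = 1/(0.89) = 1.123596, so |z| = sqrt(1.123596) = 1.06 for both roots.
Moduli of all roots: 2.5000, 1.0600, 1.0600.
All moduli strictly greater than 1? Yes.
Verdict: Invertible.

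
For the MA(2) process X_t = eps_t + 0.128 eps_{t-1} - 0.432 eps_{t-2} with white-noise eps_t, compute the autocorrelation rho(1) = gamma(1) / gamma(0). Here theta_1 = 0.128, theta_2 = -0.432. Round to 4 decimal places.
\rho(1) = 0.0604

For an MA(q) process with theta_0 = 1, the autocovariance is
  gamma(k) = sigma^2 * sum_{i=0..q-k} theta_i * theta_{i+k},
and rho(k) = gamma(k) / gamma(0). Sigma^2 cancels.
  numerator   = (1)*(0.128) + (0.128)*(-0.432) = 0.072704.
  denominator = (1)^2 + (0.128)^2 + (-0.432)^2 = 1.203008.
  rho(1) = 0.072704 / 1.203008 = 0.0604.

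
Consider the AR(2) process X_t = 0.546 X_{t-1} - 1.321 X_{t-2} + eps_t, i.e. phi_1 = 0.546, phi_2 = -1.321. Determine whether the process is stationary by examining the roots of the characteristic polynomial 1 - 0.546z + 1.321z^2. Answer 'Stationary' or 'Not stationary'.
\text{Not stationary}

The AR(p) characteristic polynomial is P(z) = 1 - 0.546z + 1.321z^2.
Stationarity requires all roots to lie outside the unit circle, i.e. |z| > 1 for every root.
Set 1 + (-0.546) z + (1.321) z^2 = 0, i.e. a z^2 + b z + c = 0 with a = 1.321, b = -0.546, c = 1.
Discriminant D = b^2 - 4ac = (-0.546)^2 - 4*(1.321)*1 = 0.298116 - (5.284) = -4.985884.
D < 0, so the roots are the complex-conjugate pair z = (-b +/- i sqrt(-D)) / (2a) = 0.2067 +/- 0.8452i.
For a conjugate pair |z|^2 = z * conj(z) = (product of roots) = c/a = 1/(1.321) = 0.757002, so |z| = sqrt(0.757002) = 0.8701 for both roots.
Moduli of all roots: 0.8701, 0.8701.
All moduli strictly greater than 1? No.
Verdict: Not stationary.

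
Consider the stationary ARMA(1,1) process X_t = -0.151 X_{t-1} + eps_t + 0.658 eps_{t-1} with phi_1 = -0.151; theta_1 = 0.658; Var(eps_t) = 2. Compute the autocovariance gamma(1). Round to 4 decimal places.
\gamma(1) = 0.9346

Multiply the model equation by X_{t-k} and take expectations. With theta_0 = psi_0 = 1 and psi_j the MA(infinity) weights, this gives
  gamma(k) - sum_i phi_i gamma(k-i) = c_k,
  c_k = sigma^2 * sum_{j=k..q} theta_j psi_{j-k}   (c_k = 0 for k > q),
using gamma(-m) = gamma(m).
psi-weights needed (psi_j = theta_j + sum_i phi_i psi_{j-i}):
  psi_1 = theta_1 + phi_1 = 0.658 + (-0.151) = 0.507
Right-hand sides:
  c_0 = sigma^2 (1 + theta_1 psi_1) = 2 * (1 + (0.658)(0.507)) = 2 * 1.333606 = 2.667212
  c_1 = sigma^2 theta_1 = 2 * (0.658) = 1.316
  c_2 = 0
Equations for k = 0 and k = 1 (AR order 1):
  gamma(0) = phi_1 gamma(1) + c_0
  gamma(1) = phi_1 gamma(0) + c_1
Substituting the second into the first: gamma(0) (1 - phi_1^2) = c_0 + phi_1 c_1, so
  gamma(0) = (c_0 + phi_1 c_1) / (1 - phi_1^2) = (2.667212 + (-0.151)(1.316)) / (1 - (-0.151)^2) = 2.468496 / 0.977199 = 2.526093.
  gamma(1) = phi_1 gamma(0) + c_1 = (-0.151)(2.526093) + (1.316) = 0.93456.
Therefore gamma(1) = 0.9346 (to 4 decimal places).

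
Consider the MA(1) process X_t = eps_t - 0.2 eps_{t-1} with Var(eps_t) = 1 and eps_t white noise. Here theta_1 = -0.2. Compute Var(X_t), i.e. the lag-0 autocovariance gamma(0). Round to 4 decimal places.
\gamma(0) = 1.0400

For an MA(q) process X_t = eps_t + sum_i theta_i eps_{t-i} with
Var(eps_t) = sigma^2, the variance is
  gamma(0) = sigma^2 * (1 + sum_i theta_i^2).
  sum_i theta_i^2 = (-0.2)^2 = 0.04.
  gamma(0) = 1 * (1 + 0.04) = 1 * 1.04 = 1.04, which rounds to 1.0400.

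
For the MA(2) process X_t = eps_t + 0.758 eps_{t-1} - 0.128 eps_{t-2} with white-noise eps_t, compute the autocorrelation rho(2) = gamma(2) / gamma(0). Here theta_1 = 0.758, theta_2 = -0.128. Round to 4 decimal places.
\rho(2) = -0.0805

For an MA(q) process with theta_0 = 1, the autocovariance is
  gamma(k) = sigma^2 * sum_{i=0..q-k} theta_i * theta_{i+k},
and rho(k) = gamma(k) / gamma(0). Sigma^2 cancels.
  numerator   = (1)*(-0.128) = -0.128.
  denominator = (1)^2 + (0.758)^2 + (-0.128)^2 = 1.590948.
  rho(2) = -0.128 / 1.590948 = -0.0805.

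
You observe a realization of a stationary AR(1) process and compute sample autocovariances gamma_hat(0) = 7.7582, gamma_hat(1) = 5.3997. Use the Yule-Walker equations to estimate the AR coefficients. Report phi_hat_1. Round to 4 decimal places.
\hat\phi_{1} = 0.6960

The Yule-Walker equations for an AR(p) process read, in matrix form,
  Gamma_p phi = r_p,   with   (Gamma_p)_{ij} = gamma(|i - j|),
                       (r_p)_i = gamma(i),   i,j = 1..p.
Substitute the sample gammas (Toeplitz matrix and right-hand side of size 1):
  Gamma_p = [[7.7582]]
  r_p     = [5.3997]
With p = 1 this is the single equation gamma(0) phi_1 = gamma(1):
  phi_hat_1 = gamma(1) / gamma(0) = 5.3997 / 7.7582 = 0.6960.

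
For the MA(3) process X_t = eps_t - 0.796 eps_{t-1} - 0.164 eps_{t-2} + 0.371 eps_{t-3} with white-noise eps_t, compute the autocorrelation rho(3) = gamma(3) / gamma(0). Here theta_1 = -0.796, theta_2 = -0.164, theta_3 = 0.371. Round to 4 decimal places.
\rho(3) = 0.2063

For an MA(q) process with theta_0 = 1, the autocovariance is
  gamma(k) = sigma^2 * sum_{i=0..q-k} theta_i * theta_{i+k},
and rho(k) = gamma(k) / gamma(0). Sigma^2 cancels.
  numerator   = (1)*(0.371) = 0.371.
  denominator = (1)^2 + (-0.796)^2 + (-0.164)^2 + (0.371)^2 = 1.798153.
  rho(3) = 0.371 / 1.798153 = 0.2063.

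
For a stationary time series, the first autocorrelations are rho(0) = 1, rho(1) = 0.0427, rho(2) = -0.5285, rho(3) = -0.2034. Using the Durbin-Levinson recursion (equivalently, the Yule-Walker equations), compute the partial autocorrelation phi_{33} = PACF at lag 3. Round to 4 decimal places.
\phi_{33} = -0.2040

The PACF at lag k is phi_{kk}, the last component of the solution
to the Yule-Walker system G_k phi = r_k where
  (G_k)_{ij} = rho(|i - j|), (r_k)_i = rho(i), i,j = 1..k.
Equivalently, Durbin-Levinson gives phi_{kk} iteratively:
  phi_{11} = rho(1)
  phi_{kk} = [rho(k) - sum_{j=1..k-1} phi_{k-1,j} rho(k-j)]
            / [1 - sum_{j=1..k-1} phi_{k-1,j} rho(j)],
  phi_{k,j} = phi_{k-1,j} - phi_{kk} phi_{k-1,k-j},  j = 1..k-1.
Step k = 1:
  phi_11 = rho(1) = 0.0427.
Step k = 2:
  phi_22 = [rho(2) - phi_11 rho(1)] / [1 - phi_11 rho(1)] = [-0.5285 - (0.0427)(0.0427)] / [1 - (0.0427)(0.0427)]
         = -0.53032329 / 0.99817671 = -0.531292.
  Update: phi_21 = phi_11 - phi_22 phi_11 = 0.0427 - (-0.531292)(0.0427) = 0.065386.
Step k = 3:
  phi_33 = [rho(3) - phi_21 rho(2) - phi_22 rho(1)] / [1 - phi_21 rho(1) - phi_22 rho(2)]
    numerator   = -0.2034 - (0.065386)(-0.5285) - (-0.531292)(0.0427) = -0.14615724
    denominator = 1 - (0.065386)(0.0427) - (-0.531292)(-0.5285) = 0.71642019
  phi_33 = -0.14615724 / 0.71642019 = -0.204.
Therefore phi_{33} = -0.2040.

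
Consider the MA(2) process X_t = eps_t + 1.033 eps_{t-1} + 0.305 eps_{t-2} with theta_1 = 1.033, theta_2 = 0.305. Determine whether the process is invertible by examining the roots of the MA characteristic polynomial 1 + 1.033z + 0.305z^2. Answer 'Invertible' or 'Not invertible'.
\text{Invertible}

The MA(q) characteristic polynomial is P(z) = 1 + 1.033z + 0.305z^2.
Invertibility requires all roots to lie outside the unit circle, i.e. |z| > 1 for every root.
Set 1 + (1.033) z + (0.305) z^2 = 0, i.e. a z^2 + b z + c = 0 with a = 0.305, b = 1.033, c = 1.
Discriminant D = b^2 - 4ac = (1.033)^2 - 4*(0.305)*1 = 1.067089 - (1.22) = -0.152911.
D < 0, so the roots are the complex-conjugate pair z = (-b +/- i sqrt(-D)) / (2a) = -1.6934 +/- 0.641i.
For a conjugate pair |z|^2 = z * conj(z) = (product of roots) = c/a = 1/(0.305) = 3.278689, so |z| = sqrt(3.278689) = 1.8107 for both roots.
Moduli of all roots: 1.8107, 1.8107.
All moduli strictly greater than 1? Yes.
Verdict: Invertible.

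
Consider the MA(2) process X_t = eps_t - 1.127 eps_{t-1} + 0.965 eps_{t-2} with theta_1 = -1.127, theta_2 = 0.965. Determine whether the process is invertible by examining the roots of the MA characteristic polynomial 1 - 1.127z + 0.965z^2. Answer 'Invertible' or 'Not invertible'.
\text{Invertible}

The MA(q) characteristic polynomial is P(z) = 1 - 1.127z + 0.965z^2.
Invertibility requires all roots to lie outside the unit circle, i.e. |z| > 1 for every root.
Set 1 + (-1.127) z + (0.965) z^2 = 0, i.e. a z^2 + b z + c = 0 with a = 0.965, b = -1.127, c = 1.
Discriminant D = b^2 - 4ac = (-1.127)^2 - 4*(0.965)*1 = 1.270129 - (3.86) = -2.589871.
D < 0, so the roots are the complex-conjugate pair z = (-b +/- i sqrt(-D)) / (2a) = 0.5839 +/- 0.8338i.
For a conjugate pair |z|^2 = z * conj(z) = (product of roots) = c/a = 1/(0.965) = 1.036269, so |z| = sqrt(1.036269) = 1.018 for both roots.
Moduli of all roots: 1.0180, 1.0180.
All moduli strictly greater than 1? Yes.
Verdict: Invertible.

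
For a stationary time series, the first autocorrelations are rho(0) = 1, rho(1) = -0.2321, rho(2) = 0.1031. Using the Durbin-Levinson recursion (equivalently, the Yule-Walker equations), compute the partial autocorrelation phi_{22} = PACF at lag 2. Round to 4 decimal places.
\phi_{22} = 0.0520

The PACF at lag k is phi_{kk}, the last component of the solution
to the Yule-Walker system G_k phi = r_k where
  (G_k)_{ij} = rho(|i - j|), (r_k)_i = rho(i), i,j = 1..k.
Equivalently, Durbin-Levinson gives phi_{kk} iteratively:
  phi_{11} = rho(1)
  phi_{kk} = [rho(k) - sum_{j=1..k-1} phi_{k-1,j} rho(k-j)]
            / [1 - sum_{j=1..k-1} phi_{k-1,j} rho(j)],
  phi_{k,j} = phi_{k-1,j} - phi_{kk} phi_{k-1,k-j},  j = 1..k-1.
Step k = 1:
  phi_11 = rho(1) = -0.2321.
Step k = 2:
  phi_22 = [rho(2) - phi_11 rho(1)] / [1 - phi_11 rho(1)] = [0.1031 - (-0.2321)(-0.2321)] / [1 - (-0.2321)(-0.2321)]
         = 0.04922959 / 0.94612959 = 0.052.
Therefore phi_{22} = 0.0520.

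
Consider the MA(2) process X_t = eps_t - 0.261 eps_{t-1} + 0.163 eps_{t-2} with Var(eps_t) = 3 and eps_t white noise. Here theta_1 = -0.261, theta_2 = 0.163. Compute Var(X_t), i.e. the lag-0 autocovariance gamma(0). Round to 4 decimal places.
\gamma(0) = 3.2841

For an MA(q) process X_t = eps_t + sum_i theta_i eps_{t-i} with
Var(eps_t) = sigma^2, the variance is
  gamma(0) = sigma^2 * (1 + sum_i theta_i^2).
  sum_i theta_i^2 = (-0.261)^2 + (0.163)^2 = 0.068121 + 0.026569 = 0.09469.
  gamma(0) = 3 * (1 + 0.09469) = 3 * 1.09469 = 3.28407, which rounds to 3.2841.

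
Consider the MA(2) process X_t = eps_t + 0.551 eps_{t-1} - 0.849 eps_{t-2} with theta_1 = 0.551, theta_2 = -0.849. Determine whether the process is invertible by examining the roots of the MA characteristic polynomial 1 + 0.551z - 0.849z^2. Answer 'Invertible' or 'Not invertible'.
\text{Not invertible}

The MA(q) characteristic polynomial is P(z) = 1 + 0.551z - 0.849z^2.
Invertibility requires all roots to lie outside the unit circle, i.e. |z| > 1 for every root.
Set 1 + (0.551) z + (-0.849) z^2 = 0, i.e. a z^2 + b z + c = 0 with a = -0.849, b = 0.551, c = 1.
Discriminant D = b^2 - 4ac = (0.551)^2 - 4*(-0.849)*1 = 0.303601 - (-3.396) = 3.699601.
D >= 0, so the roots are real: z = (-b +/- sqrt(D)) / (2a) = (-0.551 +/- 1.923435) / (-1.698).
  z_1 = (-0.551 + 1.923435) / (-1.698) = -0.8083,   |z_1| = 0.8083.
  z_2 = (-0.551 - 1.923435) / (-1.698) = 1.4573,   |z_2| = 1.4573.
Moduli of all roots: 0.8083, 1.4573.
All moduli strictly greater than 1? No.
Verdict: Not invertible.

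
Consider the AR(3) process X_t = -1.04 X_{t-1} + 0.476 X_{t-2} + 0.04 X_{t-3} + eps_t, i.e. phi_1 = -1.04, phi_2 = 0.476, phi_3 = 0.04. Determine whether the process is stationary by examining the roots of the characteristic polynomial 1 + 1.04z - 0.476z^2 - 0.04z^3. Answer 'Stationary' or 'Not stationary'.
\text{Not stationary}

The AR(p) characteristic polynomial is P(z) = 1 + 1.04z - 0.476z^2 - 0.04z^3.
Stationarity requires all roots to lie outside the unit circle, i.e. |z| > 1 for every root.
Degree 3: look for a simple real root z0 first, then factor out (1 - z/z0) and solve the remaining quadratic.
Testing z0 = 2.5: P(2.5) = 1 + (1.04)(2.5) + (-0.476)(2.5)^2 + (-0.04)(2.5)^3
  = 1 + (2.6) + (-2.975) + (-0.625) = 0.  So z_0 = 2.5 is a root, |z_0| = 2.5.
Divide out the factor (1 - 0.4 z) = (1 - z/z0) (since 1/z0 = 0.4):
  P(z) = (1 - 0.4 z)(1 + (1.44) z + (0.1) z^2)
  [check: z-coef 1.44 - (0.4) = 1.04; z^2-coef 0.1 - (0.4)(1.44) = -0.476; z^3-coef -(0.4)(0.1) = -0.04.]
Remaining roots from the quadratic factor 1 + (1.44) z + (0.1) z^2:
  Set 1 + (1.44) z + (0.1) z^2 = 0, i.e. a z^2 + b z + c = 0 with a = 0.1, b = 1.44, c = 1.
  Discriminant D = b^2 - 4ac = (1.44)^2 - 4*(0.1)*1 = 2.0736 - (0.4) = 1.6736.
  D >= 0, so the roots are real: z = (-b +/- sqrt(D)) / (2a) = (-1.44 +/- 1.293677) / (0.2).
    z_1 = (-1.44 + 1.293677) / (0.2) = -0.7316,   |z_1| = 0.7316.
    z_2 = (-1.44 - 1.293677) / (0.2) = -13.6684,   |z_2| = 13.6684.
Moduli of all roots: 2.5000, 0.7316, 13.6684.
All moduli strictly greater than 1? No.
Verdict: Not stationary.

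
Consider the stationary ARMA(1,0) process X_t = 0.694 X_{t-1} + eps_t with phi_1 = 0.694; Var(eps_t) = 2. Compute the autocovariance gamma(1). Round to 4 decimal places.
\gamma(1) = 2.6777

Multiply the model equation by X_{t-k} and take expectations. With theta_0 = psi_0 = 1 and psi_j the MA(infinity) weights, this gives
  gamma(k) - sum_i phi_i gamma(k-i) = c_k,
  c_k = sigma^2 * sum_{j=k..q} theta_j psi_{j-k}   (c_k = 0 for k > q),
using gamma(-m) = gamma(m).
Pure AR (q = 0): c_0 = sigma^2 = 2, c_k = 0 for k >= 1.
Equations for k = 0 and k = 1 (AR order 1):
  gamma(0) = phi_1 gamma(1) + c_0
  gamma(1) = phi_1 gamma(0) + c_1
Substituting the second into the first: gamma(0) (1 - phi_1^2) = c_0 + phi_1 c_1, so
  gamma(0) = c_0 / (1 - phi_1^2) = 2 / (1 - (0.694)^2) = 2 / 0.518364 = 3.858293.
  gamma(1) = phi_1 gamma(0) = (0.694)(3.858293) = 2.677655.
Therefore gamma(1) = 2.6777 (to 4 decimal places).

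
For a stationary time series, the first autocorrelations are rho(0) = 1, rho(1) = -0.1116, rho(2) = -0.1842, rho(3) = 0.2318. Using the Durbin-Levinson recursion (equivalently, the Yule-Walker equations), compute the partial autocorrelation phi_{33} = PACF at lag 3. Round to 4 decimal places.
\phi_{33} = 0.1950

The PACF at lag k is phi_{kk}, the last component of the solution
to the Yule-Walker system G_k phi = r_k where
  (G_k)_{ij} = rho(|i - j|), (r_k)_i = rho(i), i,j = 1..k.
Equivalently, Durbin-Levinson gives phi_{kk} iteratively:
  phi_{11} = rho(1)
  phi_{kk} = [rho(k) - sum_{j=1..k-1} phi_{k-1,j} rho(k-j)]
            / [1 - sum_{j=1..k-1} phi_{k-1,j} rho(j)],
  phi_{k,j} = phi_{k-1,j} - phi_{kk} phi_{k-1,k-j},  j = 1..k-1.
Step k = 1:
  phi_11 = rho(1) = -0.1116.
Step k = 2:
  phi_22 = [rho(2) - phi_11 rho(1)] / [1 - phi_11 rho(1)] = [-0.1842 - (-0.1116)(-0.1116)] / [1 - (-0.1116)(-0.1116)]
         = -0.19665456 / 0.98754544 = -0.199135.
  Update: phi_21 = phi_11 - phi_22 phi_11 = -0.1116 - (-0.199135)(-0.1116) = -0.133823.
Step k = 3:
  phi_33 = [rho(3) - phi_21 rho(2) - phi_22 rho(1)] / [1 - phi_21 rho(1) - phi_22 rho(2)]
    numerator   = 0.2318 - (-0.133823)(-0.1842) - (-0.199135)(-0.1116) = 0.18492629
    denominator = 1 - (-0.133823)(-0.1116) - (-0.199135)(-0.1842) = 0.94838469
  phi_33 = 0.18492629 / 0.94838469 = 0.195.
Therefore phi_{33} = 0.1950.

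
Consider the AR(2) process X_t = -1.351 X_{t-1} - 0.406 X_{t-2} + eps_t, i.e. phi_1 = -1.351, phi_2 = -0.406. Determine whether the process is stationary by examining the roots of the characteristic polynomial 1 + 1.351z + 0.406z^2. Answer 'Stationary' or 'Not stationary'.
\text{Stationary}

The AR(p) characteristic polynomial is P(z) = 1 + 1.351z + 0.406z^2.
Stationarity requires all roots to lie outside the unit circle, i.e. |z| > 1 for every root.
Set 1 + (1.351) z + (0.406) z^2 = 0, i.e. a z^2 + b z + c = 0 with a = 0.406, b = 1.351, c = 1.
Discriminant D = b^2 - 4ac = (1.351)^2 - 4*(0.406)*1 = 1.825201 - (1.624) = 0.201201.
D >= 0, so the roots are real: z = (-b +/- sqrt(D)) / (2a) = (-1.351 +/- 0.448554) / (0.812).
  z_1 = (-1.351 + 0.448554) / (0.812) = -1.1114,   |z_1| = 1.1114.
  z_2 = (-1.351 - 0.448554) / (0.812) = -2.2162,   |z_2| = 2.2162.
Moduli of all roots: 1.1114, 2.2162.
All moduli strictly greater than 1? Yes.
Verdict: Stationary.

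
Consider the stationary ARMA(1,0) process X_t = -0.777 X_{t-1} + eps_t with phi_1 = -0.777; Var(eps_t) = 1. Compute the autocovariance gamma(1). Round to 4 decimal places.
\gamma(1) = -1.9608

Multiply the model equation by X_{t-k} and take expectations. With theta_0 = psi_0 = 1 and psi_j the MA(infinity) weights, this gives
  gamma(k) - sum_i phi_i gamma(k-i) = c_k,
  c_k = sigma^2 * sum_{j=k..q} theta_j psi_{j-k}   (c_k = 0 for k > q),
using gamma(-m) = gamma(m).
Pure AR (q = 0): c_0 = sigma^2 = 1, c_k = 0 for k >= 1.
Equations for k = 0 and k = 1 (AR order 1):
  gamma(0) = phi_1 gamma(1) + c_0
  gamma(1) = phi_1 gamma(0) + c_1
Substituting the second into the first: gamma(0) (1 - phi_1^2) = c_0 + phi_1 c_1, so
  gamma(0) = c_0 / (1 - phi_1^2) = 1 / (1 - (-0.777)^2) = 1 / 0.396271 = 2.523526.
  gamma(1) = phi_1 gamma(0) = (-0.777)(2.523526) = -1.960779.
Therefore gamma(1) = -1.9608 (to 4 decimal places).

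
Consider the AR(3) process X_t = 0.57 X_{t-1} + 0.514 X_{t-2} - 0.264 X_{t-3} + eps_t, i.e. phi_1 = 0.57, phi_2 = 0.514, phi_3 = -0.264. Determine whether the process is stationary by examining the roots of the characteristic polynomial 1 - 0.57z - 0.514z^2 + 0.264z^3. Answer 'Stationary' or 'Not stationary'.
\text{Stationary}

The AR(p) characteristic polynomial is P(z) = 1 - 0.57z - 0.514z^2 + 0.264z^3.
Stationarity requires all roots to lie outside the unit circle, i.e. |z| > 1 for every root.
Degree 3: look for a simple real root z0 first, then factor out (1 - z/z0) and solve the remaining quadratic.
Testing z0 = 1.25: P(1.25) = 1 + (-0.57)(1.25) + (-0.514)(1.25)^2 + (0.264)(1.25)^3
  = 1 + (-0.7125) + (-0.803125) + (0.515625) = 0.  So z_0 = 1.25 is a root, |z_0| = 1.25.
Divide out the factor (1 - 0.8 z) = (1 - z/z0) (since 1/z0 = 0.8):
  P(z) = (1 - 0.8 z)(1 + (0.23) z + (-0.33) z^2)
  [check: z-coef 0.23 - (0.8) = -0.57; z^2-coef -0.33 - (0.8)(0.23) = -0.514; z^3-coef -(0.8)(-0.33) = 0.264.]
Remaining roots from the quadratic factor 1 + (0.23) z + (-0.33) z^2:
  Set 1 + (0.23) z + (-0.33) z^2 = 0, i.e. a z^2 + b z + c = 0 with a = -0.33, b = 0.23, c = 1.
  Discriminant D = b^2 - 4ac = (0.23)^2 - 4*(-0.33)*1 = 0.0529 - (-1.32) = 1.3729.
  D >= 0, so the roots are real: z = (-b +/- sqrt(D)) / (2a) = (-0.23 +/- 1.171708) / (-0.66).
    z_1 = (-0.23 + 1.171708) / (-0.66) = -1.4268,   |z_1| = 1.4268.
    z_2 = (-0.23 - 1.171708) / (-0.66) = 2.1238,   |z_2| = 2.1238.
Moduli of all roots: 1.2500, 1.4268, 2.1238.
All moduli strictly greater than 1? Yes.
Verdict: Stationary.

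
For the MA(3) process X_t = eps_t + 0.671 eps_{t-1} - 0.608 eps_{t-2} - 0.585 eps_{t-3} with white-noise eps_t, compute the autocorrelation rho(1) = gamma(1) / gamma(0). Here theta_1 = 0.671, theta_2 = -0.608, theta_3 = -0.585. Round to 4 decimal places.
\rho(1) = 0.2862

For an MA(q) process with theta_0 = 1, the autocovariance is
  gamma(k) = sigma^2 * sum_{i=0..q-k} theta_i * theta_{i+k},
and rho(k) = gamma(k) / gamma(0). Sigma^2 cancels.
  numerator   = (1)*(0.671) + (0.671)*(-0.608) + (-0.608)*(-0.585) = 0.618712.
  denominator = (1)^2 + (0.671)^2 + (-0.608)^2 + (-0.585)^2 = 2.16213.
  rho(1) = 0.618712 / 2.16213 = 0.2862.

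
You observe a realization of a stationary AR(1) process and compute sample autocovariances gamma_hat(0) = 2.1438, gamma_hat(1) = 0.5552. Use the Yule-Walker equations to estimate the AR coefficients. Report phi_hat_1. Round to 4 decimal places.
\hat\phi_{1} = 0.2590

The Yule-Walker equations for an AR(p) process read, in matrix form,
  Gamma_p phi = r_p,   with   (Gamma_p)_{ij} = gamma(|i - j|),
                       (r_p)_i = gamma(i),   i,j = 1..p.
Substitute the sample gammas (Toeplitz matrix and right-hand side of size 1):
  Gamma_p = [[2.1438]]
  r_p     = [0.5552]
With p = 1 this is the single equation gamma(0) phi_1 = gamma(1):
  phi_hat_1 = gamma(1) / gamma(0) = 0.5552 / 2.1438 = 0.2590.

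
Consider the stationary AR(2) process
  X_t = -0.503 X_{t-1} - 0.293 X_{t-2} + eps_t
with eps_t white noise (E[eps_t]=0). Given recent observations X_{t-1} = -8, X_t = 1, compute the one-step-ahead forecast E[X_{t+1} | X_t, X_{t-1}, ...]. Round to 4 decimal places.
E[X_{t+1} \mid \mathcal F_t] = 1.8410

For an AR(p) model X_t = c + sum_i phi_i X_{t-i} + eps_t, the
one-step-ahead conditional mean is
  E[X_{t+1} | X_t, ...] = c + sum_i phi_i X_{t+1-i}.
Substitute known values:
  E[X_{t+1} | ...] = (-0.503) * (1) + (-0.293) * (-8)
                   = 1.8410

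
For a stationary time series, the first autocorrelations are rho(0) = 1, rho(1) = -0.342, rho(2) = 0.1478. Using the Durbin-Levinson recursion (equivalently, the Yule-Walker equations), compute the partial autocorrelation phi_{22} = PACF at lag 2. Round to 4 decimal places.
\phi_{22} = 0.0349

The PACF at lag k is phi_{kk}, the last component of the solution
to the Yule-Walker system G_k phi = r_k where
  (G_k)_{ij} = rho(|i - j|), (r_k)_i = rho(i), i,j = 1..k.
Equivalently, Durbin-Levinson gives phi_{kk} iteratively:
  phi_{11} = rho(1)
  phi_{kk} = [rho(k) - sum_{j=1..k-1} phi_{k-1,j} rho(k-j)]
            / [1 - sum_{j=1..k-1} phi_{k-1,j} rho(j)],
  phi_{k,j} = phi_{k-1,j} - phi_{kk} phi_{k-1,k-j},  j = 1..k-1.
Step k = 1:
  phi_11 = rho(1) = -0.342.
Step k = 2:
  phi_22 = [rho(2) - phi_11 rho(1)] / [1 - phi_11 rho(1)] = [0.1478 - (-0.342)(-0.342)] / [1 - (-0.342)(-0.342)]
         = 0.030836 / 0.883036 = 0.0349.
Therefore phi_{22} = 0.0349.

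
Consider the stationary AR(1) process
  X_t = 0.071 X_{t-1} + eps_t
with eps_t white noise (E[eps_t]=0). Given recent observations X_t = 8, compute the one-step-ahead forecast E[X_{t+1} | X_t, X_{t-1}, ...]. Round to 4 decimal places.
E[X_{t+1} \mid \mathcal F_t] = 0.5680

For an AR(p) model X_t = c + sum_i phi_i X_{t-i} + eps_t, the
one-step-ahead conditional mean is
  E[X_{t+1} | X_t, ...] = c + sum_i phi_i X_{t+1-i}.
Substitute known values:
  E[X_{t+1} | ...] = (0.071) * (8)
                   = 0.5680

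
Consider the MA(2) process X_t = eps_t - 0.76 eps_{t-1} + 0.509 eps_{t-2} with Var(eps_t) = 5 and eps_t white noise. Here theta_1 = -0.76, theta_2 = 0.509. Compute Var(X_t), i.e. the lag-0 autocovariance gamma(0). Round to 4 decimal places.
\gamma(0) = 9.1834

For an MA(q) process X_t = eps_t + sum_i theta_i eps_{t-i} with
Var(eps_t) = sigma^2, the variance is
  gamma(0) = sigma^2 * (1 + sum_i theta_i^2).
  sum_i theta_i^2 = (-0.76)^2 + (0.509)^2 = 0.5776 + 0.259081 = 0.836681.
  gamma(0) = 5 * (1 + 0.836681) = 5 * 1.836681 = 9.183405, which rounds to 9.1834.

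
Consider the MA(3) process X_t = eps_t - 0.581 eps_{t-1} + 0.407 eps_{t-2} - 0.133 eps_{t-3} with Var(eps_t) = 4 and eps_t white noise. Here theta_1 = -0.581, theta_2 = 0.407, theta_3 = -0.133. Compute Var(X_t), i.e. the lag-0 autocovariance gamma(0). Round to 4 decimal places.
\gamma(0) = 6.0836

For an MA(q) process X_t = eps_t + sum_i theta_i eps_{t-i} with
Var(eps_t) = sigma^2, the variance is
  gamma(0) = sigma^2 * (1 + sum_i theta_i^2).
  sum_i theta_i^2 = (-0.581)^2 + (0.407)^2 + (-0.133)^2 = 0.337561 + 0.165649 + 0.017689 = 0.520899.
  gamma(0) = 4 * (1 + 0.520899) = 4 * 1.520899 = 6.083596, which rounds to 6.0836.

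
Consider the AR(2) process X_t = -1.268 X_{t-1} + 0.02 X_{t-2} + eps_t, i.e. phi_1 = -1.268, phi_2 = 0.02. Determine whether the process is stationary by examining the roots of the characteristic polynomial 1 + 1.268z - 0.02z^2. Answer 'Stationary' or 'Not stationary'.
\text{Not stationary}

The AR(p) characteristic polynomial is P(z) = 1 + 1.268z - 0.02z^2.
Stationarity requires all roots to lie outside the unit circle, i.e. |z| > 1 for every root.
Set 1 + (1.268) z + (-0.02) z^2 = 0, i.e. a z^2 + b z + c = 0 with a = -0.02, b = 1.268, c = 1.
Discriminant D = b^2 - 4ac = (1.268)^2 - 4*(-0.02)*1 = 1.607824 - (-0.08) = 1.687824.
D >= 0, so the roots are real: z = (-b +/- sqrt(D)) / (2a) = (-1.268 +/- 1.299163) / (-0.04).
  z_1 = (-1.268 + 1.299163) / (-0.04) = -0.7791,   |z_1| = 0.7791.
  z_2 = (-1.268 - 1.299163) / (-0.04) = 64.1791,   |z_2| = 64.1791.
Moduli of all roots: 0.7791, 64.1791.
All moduli strictly greater than 1? No.
Verdict: Not stationary.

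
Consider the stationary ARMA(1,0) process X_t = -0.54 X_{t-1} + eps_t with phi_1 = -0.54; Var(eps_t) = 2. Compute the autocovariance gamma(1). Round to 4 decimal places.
\gamma(1) = -1.5246

Multiply the model equation by X_{t-k} and take expectations. With theta_0 = psi_0 = 1 and psi_j the MA(infinity) weights, this gives
  gamma(k) - sum_i phi_i gamma(k-i) = c_k,
  c_k = sigma^2 * sum_{j=k..q} theta_j psi_{j-k}   (c_k = 0 for k > q),
using gamma(-m) = gamma(m).
Pure AR (q = 0): c_0 = sigma^2 = 2, c_k = 0 for k >= 1.
Equations for k = 0 and k = 1 (AR order 1):
  gamma(0) = phi_1 gamma(1) + c_0
  gamma(1) = phi_1 gamma(0) + c_1
Substituting the second into the first: gamma(0) (1 - phi_1^2) = c_0 + phi_1 c_1, so
  gamma(0) = c_0 / (1 - phi_1^2) = 2 / (1 - (-0.54)^2) = 2 / 0.7084 = 2.823264.
  gamma(1) = phi_1 gamma(0) = (-0.54)(2.823264) = -1.524562.
Therefore gamma(1) = -1.5246 (to 4 decimal places).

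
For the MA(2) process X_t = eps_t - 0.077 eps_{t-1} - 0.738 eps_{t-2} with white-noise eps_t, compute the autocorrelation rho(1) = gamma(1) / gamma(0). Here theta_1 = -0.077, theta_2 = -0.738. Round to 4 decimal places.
\rho(1) = -0.0130

For an MA(q) process with theta_0 = 1, the autocovariance is
  gamma(k) = sigma^2 * sum_{i=0..q-k} theta_i * theta_{i+k},
and rho(k) = gamma(k) / gamma(0). Sigma^2 cancels.
  numerator   = (1)*(-0.077) + (-0.077)*(-0.738) = -0.020174.
  denominator = (1)^2 + (-0.077)^2 + (-0.738)^2 = 1.550573.
  rho(1) = -0.020174 / 1.550573 = -0.0130.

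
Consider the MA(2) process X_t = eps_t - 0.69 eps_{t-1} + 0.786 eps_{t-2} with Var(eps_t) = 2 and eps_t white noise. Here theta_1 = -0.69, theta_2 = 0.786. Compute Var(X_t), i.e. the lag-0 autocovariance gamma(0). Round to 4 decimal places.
\gamma(0) = 4.1878

For an MA(q) process X_t = eps_t + sum_i theta_i eps_{t-i} with
Var(eps_t) = sigma^2, the variance is
  gamma(0) = sigma^2 * (1 + sum_i theta_i^2).
  sum_i theta_i^2 = (-0.69)^2 + (0.786)^2 = 0.4761 + 0.617796 = 1.093896.
  gamma(0) = 2 * (1 + 1.093896) = 2 * 2.093896 = 4.187792, which rounds to 4.1878.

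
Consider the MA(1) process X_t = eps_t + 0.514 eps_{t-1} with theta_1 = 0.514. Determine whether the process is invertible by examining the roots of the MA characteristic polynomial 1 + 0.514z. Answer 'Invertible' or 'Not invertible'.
\text{Invertible}

The MA(q) characteristic polynomial is P(z) = 1 + 0.514z.
Invertibility requires all roots to lie outside the unit circle, i.e. |z| > 1 for every root.
This is linear in z: 1 + (0.514) z = 0  =>  z = -1/(0.514) = -1.945525,  |z| = 1.945525.
Moduli of all roots: 1.9455.
All moduli strictly greater than 1? Yes.
Verdict: Invertible.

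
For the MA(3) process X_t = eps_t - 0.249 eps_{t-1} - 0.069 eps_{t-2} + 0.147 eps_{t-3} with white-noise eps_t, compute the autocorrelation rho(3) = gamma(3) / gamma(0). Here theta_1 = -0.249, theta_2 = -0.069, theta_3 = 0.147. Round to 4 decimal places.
\rho(3) = 0.1351

For an MA(q) process with theta_0 = 1, the autocovariance is
  gamma(k) = sigma^2 * sum_{i=0..q-k} theta_i * theta_{i+k},
and rho(k) = gamma(k) / gamma(0). Sigma^2 cancels.
  numerator   = (1)*(0.147) = 0.147.
  denominator = (1)^2 + (-0.249)^2 + (-0.069)^2 + (0.147)^2 = 1.088371.
  rho(3) = 0.147 / 1.088371 = 0.1351.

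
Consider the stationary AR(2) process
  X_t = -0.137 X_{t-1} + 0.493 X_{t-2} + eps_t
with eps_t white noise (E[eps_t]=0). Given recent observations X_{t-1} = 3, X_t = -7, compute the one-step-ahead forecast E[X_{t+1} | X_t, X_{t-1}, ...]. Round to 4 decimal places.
E[X_{t+1} \mid \mathcal F_t] = 2.4380

For an AR(p) model X_t = c + sum_i phi_i X_{t-i} + eps_t, the
one-step-ahead conditional mean is
  E[X_{t+1} | X_t, ...] = c + sum_i phi_i X_{t+1-i}.
Substitute known values:
  E[X_{t+1} | ...] = (-0.137) * (-7) + (0.493) * (3)
                   = 2.4380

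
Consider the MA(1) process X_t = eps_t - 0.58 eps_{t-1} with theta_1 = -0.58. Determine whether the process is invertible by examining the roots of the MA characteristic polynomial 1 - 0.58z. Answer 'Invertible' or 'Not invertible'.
\text{Invertible}

The MA(q) characteristic polynomial is P(z) = 1 - 0.58z.
Invertibility requires all roots to lie outside the unit circle, i.e. |z| > 1 for every root.
This is linear in z: 1 + (-0.58) z = 0  =>  z = -1/(-0.58) = 1.724138,  |z| = 1.724138.
Moduli of all roots: 1.7241.
All moduli strictly greater than 1? Yes.
Verdict: Invertible.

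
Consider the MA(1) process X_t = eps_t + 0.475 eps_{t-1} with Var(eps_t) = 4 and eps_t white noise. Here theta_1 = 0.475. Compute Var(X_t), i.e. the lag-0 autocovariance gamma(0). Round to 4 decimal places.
\gamma(0) = 4.9025

For an MA(q) process X_t = eps_t + sum_i theta_i eps_{t-i} with
Var(eps_t) = sigma^2, the variance is
  gamma(0) = sigma^2 * (1 + sum_i theta_i^2).
  sum_i theta_i^2 = (0.475)^2 = 0.225625.
  gamma(0) = 4 * (1 + 0.225625) = 4 * 1.225625 = 4.9025.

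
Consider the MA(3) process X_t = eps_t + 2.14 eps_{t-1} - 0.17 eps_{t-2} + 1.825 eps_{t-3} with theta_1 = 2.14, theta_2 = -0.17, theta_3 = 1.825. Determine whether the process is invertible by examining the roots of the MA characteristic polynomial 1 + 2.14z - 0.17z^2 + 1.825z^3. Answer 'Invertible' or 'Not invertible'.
\text{Not invertible}

The MA(q) characteristic polynomial is P(z) = 1 + 2.14z - 0.17z^2 + 1.825z^3.
Invertibility requires all roots to lie outside the unit circle, i.e. |z| > 1 for every root.
Degree 3: look for a simple real root z0 first, then factor out (1 - z/z0) and solve the remaining quadratic.
Testing z0 = -0.4: P(-0.4) = 1 + (2.14)(-0.4) + (-0.17)(-0.4)^2 + (1.825)(-0.4)^3
  = 1 + (-0.856) + (-0.0272) + (-0.1168) = 0.  So z_0 = -0.4 is a root, |z_0| = 0.4.
Divide out the factor (1 + 2.5 z) = (1 - z/z0) (since 1/z0 = -2.5):
  P(z) = (1 + 2.5 z)(1 + (-0.36) z + (0.73) z^2)
  [check: z-coef -0.36 - (-2.5) = 2.14; z^2-coef 0.73 - (-2.5)(-0.36) = -0.17; z^3-coef -(-2.5)(0.73) = 1.825.]
Remaining roots from the quadratic factor 1 + (-0.36) z + (0.73) z^2:
  Set 1 + (-0.36) z + (0.73) z^2 = 0, i.e. a z^2 + b z + c = 0 with a = 0.73, b = -0.36, c = 1.
  Discriminant D = b^2 - 4ac = (-0.36)^2 - 4*(0.73)*1 = 0.1296 - (2.92) = -2.7904.
  D < 0, so the roots are the complex-conjugate pair z = (-b +/- i sqrt(-D)) / (2a) = 0.2466 +/- 1.1441i.
  For a conjugate pair |z|^2 = z * conj(z) = (product of roots) = c/a = 1/(0.73) = 1.369863, so |z| = sqrt(1.369863) = 1.1704 for both roots.
Moduli of all roots: 0.4000, 1.1704, 1.1704.
All moduli strictly greater than 1? No.
Verdict: Not invertible.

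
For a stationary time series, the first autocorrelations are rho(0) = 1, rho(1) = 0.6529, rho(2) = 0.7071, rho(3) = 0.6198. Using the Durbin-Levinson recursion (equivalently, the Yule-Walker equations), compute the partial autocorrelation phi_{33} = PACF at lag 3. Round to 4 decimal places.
\phi_{33} = 0.1479

The PACF at lag k is phi_{kk}, the last component of the solution
to the Yule-Walker system G_k phi = r_k where
  (G_k)_{ij} = rho(|i - j|), (r_k)_i = rho(i), i,j = 1..k.
Equivalently, Durbin-Levinson gives phi_{kk} iteratively:
  phi_{11} = rho(1)
  phi_{kk} = [rho(k) - sum_{j=1..k-1} phi_{k-1,j} rho(k-j)]
            / [1 - sum_{j=1..k-1} phi_{k-1,j} rho(j)],
  phi_{k,j} = phi_{k-1,j} - phi_{kk} phi_{k-1,k-j},  j = 1..k-1.
Step k = 1:
  phi_11 = rho(1) = 0.6529.
Step k = 2:
  phi_22 = [rho(2) - phi_11 rho(1)] / [1 - phi_11 rho(1)] = [0.7071 - (0.6529)(0.6529)] / [1 - (0.6529)(0.6529)]
         = 0.28082159 / 0.57372159 = 0.489474.
  Update: phi_21 = phi_11 - phi_22 phi_11 = 0.6529 - (0.489474)(0.6529) = 0.333323.
Step k = 3:
  phi_33 = [rho(3) - phi_21 rho(2) - phi_22 rho(1)] / [1 - phi_21 rho(1) - phi_22 rho(2)]
    numerator   = 0.6198 - (0.333323)(0.7071) - (0.489474)(0.6529) = 0.06453021
    denominator = 1 - (0.333323)(0.6529) - (0.489474)(0.7071) = 0.43626683
  phi_33 = 0.06453021 / 0.43626683 = 0.1479.
Therefore phi_{33} = 0.1479.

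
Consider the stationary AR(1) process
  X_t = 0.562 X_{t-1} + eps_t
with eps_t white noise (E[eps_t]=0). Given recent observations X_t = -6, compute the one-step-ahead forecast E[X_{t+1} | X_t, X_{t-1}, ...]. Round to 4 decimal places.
E[X_{t+1} \mid \mathcal F_t] = -3.3720

For an AR(p) model X_t = c + sum_i phi_i X_{t-i} + eps_t, the
one-step-ahead conditional mean is
  E[X_{t+1} | X_t, ...] = c + sum_i phi_i X_{t+1-i}.
Substitute known values:
  E[X_{t+1} | ...] = (0.562) * (-6)
                   = -3.3720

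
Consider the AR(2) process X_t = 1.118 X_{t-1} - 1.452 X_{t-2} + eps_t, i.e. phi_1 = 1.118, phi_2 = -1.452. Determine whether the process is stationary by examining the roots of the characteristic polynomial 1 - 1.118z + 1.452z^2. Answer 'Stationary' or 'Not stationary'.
\text{Not stationary}

The AR(p) characteristic polynomial is P(z) = 1 - 1.118z + 1.452z^2.
Stationarity requires all roots to lie outside the unit circle, i.e. |z| > 1 for every root.
Set 1 + (-1.118) z + (1.452) z^2 = 0, i.e. a z^2 + b z + c = 0 with a = 1.452, b = -1.118, c = 1.
Discriminant D = b^2 - 4ac = (-1.118)^2 - 4*(1.452)*1 = 1.249924 - (5.808) = -4.558076.
D < 0, so the roots are the complex-conjugate pair z = (-b +/- i sqrt(-D)) / (2a) = 0.385 +/- 0.7352i.
For a conjugate pair |z|^2 = z * conj(z) = (product of roots) = c/a = 1/(1.452) = 0.688705, so |z| = sqrt(0.688705) = 0.8299 for both roots.
Moduli of all roots: 0.8299, 0.8299.
All moduli strictly greater than 1? No.
Verdict: Not stationary.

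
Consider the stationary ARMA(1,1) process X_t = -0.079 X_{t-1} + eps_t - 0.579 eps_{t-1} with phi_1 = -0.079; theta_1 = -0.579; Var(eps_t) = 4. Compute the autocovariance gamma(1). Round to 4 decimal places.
\gamma(1) = -2.7697

Multiply the model equation by X_{t-k} and take expectations. With theta_0 = psi_0 = 1 and psi_j the MA(infinity) weights, this gives
  gamma(k) - sum_i phi_i gamma(k-i) = c_k,
  c_k = sigma^2 * sum_{j=k..q} theta_j psi_{j-k}   (c_k = 0 for k > q),
using gamma(-m) = gamma(m).
psi-weights needed (psi_j = theta_j + sum_i phi_i psi_{j-i}):
  psi_1 = theta_1 + phi_1 = -0.579 + (-0.079) = -0.658
Right-hand sides:
  c_0 = sigma^2 (1 + theta_1 psi_1) = 4 * (1 + (-0.579)(-0.658)) = 4 * 1.380982 = 5.523928
  c_1 = sigma^2 theta_1 = 4 * (-0.579) = -2.316
  c_2 = 0
Equations for k = 0 and k = 1 (AR order 1):
  gamma(0) = phi_1 gamma(1) + c_0
  gamma(1) = phi_1 gamma(0) + c_1
Substituting the second into the first: gamma(0) (1 - phi_1^2) = c_0 + phi_1 c_1, so
  gamma(0) = (c_0 + phi_1 c_1) / (1 - phi_1^2) = (5.523928 + (-0.079)(-2.316)) / (1 - (-0.079)^2) = 5.706892 / 0.993759 = 5.742732.
  gamma(1) = phi_1 gamma(0) + c_1 = (-0.079)(5.742732) + (-2.316) = -2.769676.
Therefore gamma(1) = -2.7697 (to 4 decimal places).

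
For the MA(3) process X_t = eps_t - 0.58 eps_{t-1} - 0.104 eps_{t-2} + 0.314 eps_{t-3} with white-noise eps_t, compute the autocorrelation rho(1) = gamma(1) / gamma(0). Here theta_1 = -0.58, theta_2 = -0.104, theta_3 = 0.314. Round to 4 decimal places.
\rho(1) = -0.3820

For an MA(q) process with theta_0 = 1, the autocovariance is
  gamma(k) = sigma^2 * sum_{i=0..q-k} theta_i * theta_{i+k},
and rho(k) = gamma(k) / gamma(0). Sigma^2 cancels.
  numerator   = (1)*(-0.58) + (-0.58)*(-0.104) + (-0.104)*(0.314) = -0.552336.
  denominator = (1)^2 + (-0.58)^2 + (-0.104)^2 + (0.314)^2 = 1.445812.
  rho(1) = -0.552336 / 1.445812 = -0.3820.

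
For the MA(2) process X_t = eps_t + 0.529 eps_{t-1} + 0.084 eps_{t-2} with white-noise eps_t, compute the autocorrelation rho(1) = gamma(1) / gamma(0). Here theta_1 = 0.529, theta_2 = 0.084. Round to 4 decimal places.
\rho(1) = 0.4456

For an MA(q) process with theta_0 = 1, the autocovariance is
  gamma(k) = sigma^2 * sum_{i=0..q-k} theta_i * theta_{i+k},
and rho(k) = gamma(k) / gamma(0). Sigma^2 cancels.
  numerator   = (1)*(0.529) + (0.529)*(0.084) = 0.573436.
  denominator = (1)^2 + (0.529)^2 + (0.084)^2 = 1.286897.
  rho(1) = 0.573436 / 1.286897 = 0.4456.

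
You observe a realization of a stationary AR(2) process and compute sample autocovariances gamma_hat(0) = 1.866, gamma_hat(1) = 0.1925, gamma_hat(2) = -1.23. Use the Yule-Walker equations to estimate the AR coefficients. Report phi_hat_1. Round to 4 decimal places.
\hat\phi_{1} = 0.1730

The Yule-Walker equations for an AR(p) process read, in matrix form,
  Gamma_p phi = r_p,   with   (Gamma_p)_{ij} = gamma(|i - j|),
                       (r_p)_i = gamma(i),   i,j = 1..p.
Substitute the sample gammas (Toeplitz matrix and right-hand side of size 2):
  Gamma_p = [[1.866, 0.1925], [0.1925, 1.866]]
  r_p     = [0.1925, -1.23]
Written out:
  1.866 phi_1 + 0.1925 phi_2 = 0.1925
  0.1925 phi_1 + 1.866 phi_2 = -1.23
Solve by Cramer's rule:
  det = gamma(0)^2 - gamma(1)^2 = (1.866)^2 - (0.1925)^2 = 3.481956 - 0.03705625 = 3.44489975
  phi_hat_1 = [gamma(1) gamma(0) - gamma(1) gamma(2)] / det = [(0.1925)(1.866) - (0.1925)(-1.23)] / 3.44489975 = 0.59598 / 3.44489975 = 0.173
  phi_hat_2 = [gamma(0) gamma(2) - gamma(1)^2] / det = [(1.866)(-1.23) - (0.1925)^2] / 3.44489975 = -2.33223625 / 3.44489975 = -0.677
So phi_hat = [0.1730, -0.6770].
Therefore phi_hat_1 = 0.1730.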